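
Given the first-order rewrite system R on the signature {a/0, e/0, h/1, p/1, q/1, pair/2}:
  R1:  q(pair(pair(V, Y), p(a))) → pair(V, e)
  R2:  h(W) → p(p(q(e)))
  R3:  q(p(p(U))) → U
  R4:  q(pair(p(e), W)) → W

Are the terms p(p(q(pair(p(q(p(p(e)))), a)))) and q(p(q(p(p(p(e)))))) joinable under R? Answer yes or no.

Reduce t₁ = p(p(q(pair(p(q(p(p(e)))), a)))):
1. p(p(q(pair(p(q(p(p(e)))), a))))  →  p(p(q(pair(p(e), a))))   [R3 at 1.1.1.1.1]
2. p(p(q(pair(p(e), a))))  →  p(p(a))   [R4 at 1.1]

Reduce t₂ = q(p(q(p(p(p(e)))))):
1. q(p(q(p(p(p(e))))))  →  q(p(p(e)))   [R3 at 1.1]
2. q(p(p(e)))  →  e   [R3 at ε]

no — NF(t₁) = p(p(a)), NF(t₂) = e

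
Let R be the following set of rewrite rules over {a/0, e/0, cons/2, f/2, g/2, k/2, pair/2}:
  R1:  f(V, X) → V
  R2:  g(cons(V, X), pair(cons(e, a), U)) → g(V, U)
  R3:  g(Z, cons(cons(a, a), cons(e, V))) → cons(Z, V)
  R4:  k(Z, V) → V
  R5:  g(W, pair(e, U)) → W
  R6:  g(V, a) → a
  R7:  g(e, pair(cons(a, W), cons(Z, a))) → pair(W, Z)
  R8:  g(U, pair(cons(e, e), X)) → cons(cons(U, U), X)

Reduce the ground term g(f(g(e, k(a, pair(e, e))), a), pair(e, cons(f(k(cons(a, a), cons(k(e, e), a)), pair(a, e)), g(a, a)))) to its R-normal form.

1. g(f(g(e, k(a, pair(e, e))), a), pair(e, cons(f(k(cons(a, a), cons(k(e, e), a)), pair(a, e)), g(a, a))))  →  f(g(e, k(a, pair(e, e))), a)   [R5 at ε]
2. f(g(e, k(a, pair(e, e))), a)  →  g(e, k(a, pair(e, e)))   [R1 at ε]
3. g(e, k(a, pair(e, e)))  →  g(e, pair(e, e))   [R4 at 2]
4. g(e, pair(e, e))  →  e   [R5 at ε]

e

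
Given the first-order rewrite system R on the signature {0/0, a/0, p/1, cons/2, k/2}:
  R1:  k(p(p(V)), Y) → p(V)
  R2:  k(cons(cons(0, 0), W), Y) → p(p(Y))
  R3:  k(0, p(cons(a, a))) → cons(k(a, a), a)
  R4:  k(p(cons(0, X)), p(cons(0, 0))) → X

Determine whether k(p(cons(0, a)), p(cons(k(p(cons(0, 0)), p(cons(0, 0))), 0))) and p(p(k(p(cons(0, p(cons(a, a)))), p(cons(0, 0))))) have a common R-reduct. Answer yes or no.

Reduce t₁ = k(p(cons(0, a)), p(cons(k(p(cons(0, 0)), p(cons(0, 0))), 0))):
1. k(p(cons(0, a)), p(cons(k(p(cons(0, 0)), p(cons(0, 0))), 0)))  →  k(p(cons(0, a)), p(cons(0, 0)))   [R4 at 2.1.1]
2. k(p(cons(0, a)), p(cons(0, 0)))  →  a   [R4 at ε]

Reduce t₂ = p(p(k(p(cons(0, p(cons(a, a)))), p(cons(0, 0))))):
1. p(p(k(p(cons(0, p(cons(a, a)))), p(cons(0, 0)))))  →  p(p(p(cons(a, a))))   [R4 at 1.1]

no — NF(t₁) = a, NF(t₂) = p(p(p(cons(a, a))))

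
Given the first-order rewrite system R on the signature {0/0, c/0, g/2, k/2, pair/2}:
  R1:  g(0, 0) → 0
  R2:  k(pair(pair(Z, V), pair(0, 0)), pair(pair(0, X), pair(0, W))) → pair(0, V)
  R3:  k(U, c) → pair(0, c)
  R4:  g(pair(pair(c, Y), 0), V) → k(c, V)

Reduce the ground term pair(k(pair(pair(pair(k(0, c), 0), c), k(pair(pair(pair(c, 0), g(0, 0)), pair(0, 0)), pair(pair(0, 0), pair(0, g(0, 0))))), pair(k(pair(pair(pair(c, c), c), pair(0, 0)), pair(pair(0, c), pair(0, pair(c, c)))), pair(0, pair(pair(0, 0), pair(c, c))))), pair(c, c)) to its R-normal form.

1. pair(k(pair(pair(pair(k(0, c), 0), c), k(pair(pair(pair(c, 0), g(0, 0)), pair(0, 0)), pair(pair(0, 0), pair(0, g(0, 0))))), pair(k(pair(pair(pair(c, c), c), pair(0, 0)), pair(pair(0, c), pair(0, pair(c, c)))), pair(0, pair(pair(0, 0), pair(c, c))))), pair(c, c))  →  pair(k(pair(pair(pair(pair(0, c), 0), c), k(pair(pair(pair(c, 0), g(0, 0)), pair(0, 0)), pair(pair(0, 0), pair(0, g(0, 0))))), pair(k(pair(pair(pair(c, c), c), pair(0, 0)), pair(pair(0, c), pair(0, pair(c, c)))), pair(0, pair(pair(0, 0), pair(c, c))))), pair(c, c))   [R3 at 1.1.1.1.1]
2. pair(k(pair(pair(pair(pair(0, c), 0), c), k(pair(pair(pair(c, 0), g(0, 0)), pair(0, 0)), pair(pair(0, 0), pair(0, g(0, 0))))), pair(k(pair(pair(pair(c, c), c), pair(0, 0)), pair(pair(0, c), pair(0, pair(c, c)))), pair(0, pair(pair(0, 0), pair(c, c))))), pair(c, c))  →  pair(k(pair(pair(pair(pair(0, c), 0), c), pair(0, g(0, 0))), pair(k(pair(pair(pair(c, c), c), pair(0, 0)), pair(pair(0, c), pair(0, pair(c, c)))), pair(0, pair(pair(0, 0), pair(c, c))))), pair(c, c))   [R2 at 1.1.2]
3. pair(k(pair(pair(pair(pair(0, c), 0), c), pair(0, g(0, 0))), pair(k(pair(pair(pair(c, c), c), pair(0, 0)), pair(pair(0, c), pair(0, pair(c, c)))), pair(0, pair(pair(0, 0), pair(c, c))))), pair(c, c))  →  pair(k(pair(pair(pair(pair(0, c), 0), c), pair(0, 0)), pair(k(pair(pair(pair(c, c), c), pair(0, 0)), pair(pair(0, c), pair(0, pair(c, c)))), pair(0, pair(pair(0, 0), pair(c, c))))), pair(c, c))   [R1 at 1.1.2.2]
4. pair(k(pair(pair(pair(pair(0, c), 0), c), pair(0, 0)), pair(k(pair(pair(pair(c, c), c), pair(0, 0)), pair(pair(0, c), pair(0, pair(c, c)))), pair(0, pair(pair(0, 0), pair(c, c))))), pair(c, c))  →  pair(k(pair(pair(pair(pair(0, c), 0), c), pair(0, 0)), pair(pair(0, c), pair(0, pair(pair(0, 0), pair(c, c))))), pair(c, c))   [R2 at 1.2.1]
5. pair(k(pair(pair(pair(pair(0, c), 0), c), pair(0, 0)), pair(pair(0, c), pair(0, pair(pair(0, 0), pair(c, c))))), pair(c, c))  →  pair(pair(0, c), pair(c, c))   [R2 at 1]

pair(pair(0, c), pair(c, c))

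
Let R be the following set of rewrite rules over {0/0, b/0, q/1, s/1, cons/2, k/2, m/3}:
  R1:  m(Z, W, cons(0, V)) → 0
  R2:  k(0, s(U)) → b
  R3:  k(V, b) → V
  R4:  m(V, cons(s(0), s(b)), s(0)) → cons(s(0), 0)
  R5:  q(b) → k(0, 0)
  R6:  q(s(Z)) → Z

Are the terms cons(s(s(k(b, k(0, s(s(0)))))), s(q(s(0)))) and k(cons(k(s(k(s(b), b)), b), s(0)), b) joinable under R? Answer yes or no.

Reduce t₁ = cons(s(s(k(b, k(0, s(s(0)))))), s(q(s(0)))):
1. cons(s(s(k(b, k(0, s(s(0)))))), s(q(s(0))))  →  cons(s(s(k(b, b))), s(q(s(0))))   [R2 at 1.1.1.2]
2. cons(s(s(k(b, b))), s(q(s(0))))  →  cons(s(s(b)), s(q(s(0))))   [R3 at 1.1.1]
3. cons(s(s(b)), s(q(s(0))))  →  cons(s(s(b)), s(0))   [R6 at 2.1]

Reduce t₂ = k(cons(k(s(k(s(b), b)), b), s(0)), b):
1. k(cons(k(s(k(s(b), b)), b), s(0)), b)  →  cons(k(s(k(s(b), b)), b), s(0))   [R3 at ε]
2. cons(k(s(k(s(b), b)), b), s(0))  →  cons(s(k(s(b), b)), s(0))   [R3 at 1]
3. cons(s(k(s(b), b)), s(0))  →  cons(s(s(b)), s(0))   [R3 at 1.1]

yes — NF(t₁) = cons(s(s(b)), s(0)), NF(t₂) = cons(s(s(b)), s(0))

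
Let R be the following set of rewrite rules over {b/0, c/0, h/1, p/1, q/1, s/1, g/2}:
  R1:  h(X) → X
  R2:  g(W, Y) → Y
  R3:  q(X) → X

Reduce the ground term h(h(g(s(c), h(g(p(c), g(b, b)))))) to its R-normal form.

b

1. h(h(g(s(c), h(g(p(c), g(b, b))))))  →  h(g(s(c), h(g(p(c), g(b, b)))))   [R1 at ε]
2. h(g(s(c), h(g(p(c), g(b, b)))))  →  g(s(c), h(g(p(c), g(b, b))))   [R1 at ε]
3. g(s(c), h(g(p(c), g(b, b))))  →  h(g(p(c), g(b, b)))   [R2 at ε]
4. h(g(p(c), g(b, b)))  →  g(p(c), g(b, b))   [R1 at ε]
5. g(p(c), g(b, b))  →  g(b, b)   [R2 at ε]
6. g(b, b)  →  b   [R2 at ε]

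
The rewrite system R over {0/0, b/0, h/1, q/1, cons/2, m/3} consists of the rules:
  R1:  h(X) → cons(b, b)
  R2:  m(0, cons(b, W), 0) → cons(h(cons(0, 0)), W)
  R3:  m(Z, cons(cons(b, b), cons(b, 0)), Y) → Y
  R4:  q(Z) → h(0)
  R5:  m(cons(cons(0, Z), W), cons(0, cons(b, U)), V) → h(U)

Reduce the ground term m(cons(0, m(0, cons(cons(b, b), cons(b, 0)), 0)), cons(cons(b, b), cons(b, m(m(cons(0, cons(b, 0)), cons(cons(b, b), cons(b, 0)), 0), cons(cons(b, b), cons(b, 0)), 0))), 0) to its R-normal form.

0

1. m(cons(0, m(0, cons(cons(b, b), cons(b, 0)), 0)), cons(cons(b, b), cons(b, m(m(cons(0, cons(b, 0)), cons(cons(b, b), cons(b, 0)), 0), cons(cons(b, b), cons(b, 0)), 0))), 0)  →  m(cons(0, 0), cons(cons(b, b), cons(b, m(m(cons(0, cons(b, 0)), cons(cons(b, b), cons(b, 0)), 0), cons(cons(b, b), cons(b, 0)), 0))), 0)   [R3 at 1.2]
2. m(cons(0, 0), cons(cons(b, b), cons(b, m(m(cons(0, cons(b, 0)), cons(cons(b, b), cons(b, 0)), 0), cons(cons(b, b), cons(b, 0)), 0))), 0)  →  m(cons(0, 0), cons(cons(b, b), cons(b, 0)), 0)   [R3 at 2.2.2]
3. m(cons(0, 0), cons(cons(b, b), cons(b, 0)), 0)  →  0   [R3 at ε]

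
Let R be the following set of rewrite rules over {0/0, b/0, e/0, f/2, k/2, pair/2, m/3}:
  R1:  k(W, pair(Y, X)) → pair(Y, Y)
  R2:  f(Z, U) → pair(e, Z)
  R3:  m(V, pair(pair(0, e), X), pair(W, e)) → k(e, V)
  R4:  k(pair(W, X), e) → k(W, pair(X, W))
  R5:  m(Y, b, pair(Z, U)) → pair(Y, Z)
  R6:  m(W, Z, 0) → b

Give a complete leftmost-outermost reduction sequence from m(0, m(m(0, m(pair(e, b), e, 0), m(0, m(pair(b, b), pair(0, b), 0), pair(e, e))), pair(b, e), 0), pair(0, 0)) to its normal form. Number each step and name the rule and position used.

1. m(0, m(m(0, m(pair(e, b), e, 0), m(0, m(pair(b, b), pair(0, b), 0), pair(e, e))), pair(b, e), 0), pair(0, 0))  →  m(0, b, pair(0, 0))   [R6 at 2]
2. m(0, b, pair(0, 0))  →  pair(0, 0)   [R5 at ε]

pair(0, 0)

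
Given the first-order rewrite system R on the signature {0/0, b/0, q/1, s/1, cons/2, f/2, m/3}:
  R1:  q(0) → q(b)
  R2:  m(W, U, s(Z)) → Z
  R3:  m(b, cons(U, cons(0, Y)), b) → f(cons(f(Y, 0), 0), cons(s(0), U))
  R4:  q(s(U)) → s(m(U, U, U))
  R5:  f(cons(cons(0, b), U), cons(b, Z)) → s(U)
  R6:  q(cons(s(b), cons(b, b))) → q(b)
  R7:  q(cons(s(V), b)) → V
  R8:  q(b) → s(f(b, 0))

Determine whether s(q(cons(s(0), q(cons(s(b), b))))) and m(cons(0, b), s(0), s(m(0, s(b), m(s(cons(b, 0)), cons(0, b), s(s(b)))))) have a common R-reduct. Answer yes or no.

no — NF(t₁) = s(0), NF(t₂) = b

Reduce t₁ = s(q(cons(s(0), q(cons(s(b), b))))):
1. s(q(cons(s(0), q(cons(s(b), b)))))  →  s(q(cons(s(0), b)))   [R7 at 1.1.2]
2. s(q(cons(s(0), b)))  →  s(0)   [R7 at 1]

Reduce t₂ = m(cons(0, b), s(0), s(m(0, s(b), m(s(cons(b, 0)), cons(0, b), s(s(b)))))):
1. m(cons(0, b), s(0), s(m(0, s(b), m(s(cons(b, 0)), cons(0, b), s(s(b))))))  →  m(0, s(b), m(s(cons(b, 0)), cons(0, b), s(s(b))))   [R2 at ε]
2. m(0, s(b), m(s(cons(b, 0)), cons(0, b), s(s(b))))  →  m(0, s(b), s(b))   [R2 at 3]
3. m(0, s(b), s(b))  →  b   [R2 at ε]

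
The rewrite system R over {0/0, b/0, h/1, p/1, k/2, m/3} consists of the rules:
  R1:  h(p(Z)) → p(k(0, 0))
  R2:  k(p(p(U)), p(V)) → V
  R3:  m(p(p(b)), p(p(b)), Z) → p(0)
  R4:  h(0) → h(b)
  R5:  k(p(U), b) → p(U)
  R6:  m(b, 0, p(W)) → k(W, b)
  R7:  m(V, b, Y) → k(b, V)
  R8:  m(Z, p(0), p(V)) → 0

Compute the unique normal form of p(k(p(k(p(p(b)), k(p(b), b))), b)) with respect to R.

p(p(b))

1. p(k(p(k(p(p(b)), k(p(b), b))), b))  →  p(p(k(p(p(b)), k(p(b), b))))   [R5 at 1]
2. p(p(k(p(p(b)), k(p(b), b))))  →  p(p(k(p(p(b)), p(b))))   [R5 at 1.1.2]
3. p(p(k(p(p(b)), p(b))))  →  p(p(b))   [R2 at 1.1]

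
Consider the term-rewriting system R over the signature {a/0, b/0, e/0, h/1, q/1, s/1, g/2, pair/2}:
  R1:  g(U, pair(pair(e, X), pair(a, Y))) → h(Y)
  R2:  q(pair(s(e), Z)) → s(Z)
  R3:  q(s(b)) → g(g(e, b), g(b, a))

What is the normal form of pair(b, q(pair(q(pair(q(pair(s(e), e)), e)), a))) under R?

1. pair(b, q(pair(q(pair(q(pair(s(e), e)), e)), a)))  →  pair(b, q(pair(q(pair(s(e), e)), a)))   [R2 at 2.1.1.1.1]
2. pair(b, q(pair(q(pair(s(e), e)), a)))  →  pair(b, q(pair(s(e), a)))   [R2 at 2.1.1]
3. pair(b, q(pair(s(e), a)))  →  pair(b, s(a))   [R2 at 2]

pair(b, s(a))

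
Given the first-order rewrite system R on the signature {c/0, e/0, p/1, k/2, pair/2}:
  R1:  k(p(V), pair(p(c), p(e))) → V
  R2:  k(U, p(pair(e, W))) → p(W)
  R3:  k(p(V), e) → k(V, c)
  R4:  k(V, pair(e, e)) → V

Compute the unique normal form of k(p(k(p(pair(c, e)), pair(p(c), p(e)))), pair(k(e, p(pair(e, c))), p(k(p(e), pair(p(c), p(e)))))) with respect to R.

pair(c, e)

1. k(p(k(p(pair(c, e)), pair(p(c), p(e)))), pair(k(e, p(pair(e, c))), p(k(p(e), pair(p(c), p(e))))))  →  k(p(pair(c, e)), pair(k(e, p(pair(e, c))), p(k(p(e), pair(p(c), p(e))))))   [R1 at 1.1]
2. k(p(pair(c, e)), pair(k(e, p(pair(e, c))), p(k(p(e), pair(p(c), p(e))))))  →  k(p(pair(c, e)), pair(p(c), p(k(p(e), pair(p(c), p(e))))))   [R2 at 2.1]
3. k(p(pair(c, e)), pair(p(c), p(k(p(e), pair(p(c), p(e))))))  →  k(p(pair(c, e)), pair(p(c), p(e)))   [R1 at 2.2.1]
4. k(p(pair(c, e)), pair(p(c), p(e)))  →  pair(c, e)   [R1 at ε]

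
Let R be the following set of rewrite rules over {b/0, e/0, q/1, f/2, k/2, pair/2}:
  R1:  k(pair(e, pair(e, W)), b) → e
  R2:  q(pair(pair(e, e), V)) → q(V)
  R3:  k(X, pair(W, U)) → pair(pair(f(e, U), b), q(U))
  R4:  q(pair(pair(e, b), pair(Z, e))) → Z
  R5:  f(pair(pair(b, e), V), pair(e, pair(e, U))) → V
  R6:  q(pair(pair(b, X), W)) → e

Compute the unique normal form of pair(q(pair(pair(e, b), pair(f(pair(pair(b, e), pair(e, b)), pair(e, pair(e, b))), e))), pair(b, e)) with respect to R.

1. pair(q(pair(pair(e, b), pair(f(pair(pair(b, e), pair(e, b)), pair(e, pair(e, b))), e))), pair(b, e))  →  pair(f(pair(pair(b, e), pair(e, b)), pair(e, pair(e, b))), pair(b, e))   [R4 at 1]
2. pair(f(pair(pair(b, e), pair(e, b)), pair(e, pair(e, b))), pair(b, e))  →  pair(pair(e, b), pair(b, e))   [R5 at 1]

pair(pair(e, b), pair(b, e))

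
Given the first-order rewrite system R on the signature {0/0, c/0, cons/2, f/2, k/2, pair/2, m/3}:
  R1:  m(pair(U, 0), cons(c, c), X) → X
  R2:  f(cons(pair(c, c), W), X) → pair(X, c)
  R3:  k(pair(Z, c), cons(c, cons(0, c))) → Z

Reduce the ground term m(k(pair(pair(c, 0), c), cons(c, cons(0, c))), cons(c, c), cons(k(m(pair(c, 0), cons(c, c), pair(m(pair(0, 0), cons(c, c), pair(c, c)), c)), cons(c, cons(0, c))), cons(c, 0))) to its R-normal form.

cons(pair(c, c), cons(c, 0))

1. m(k(pair(pair(c, 0), c), cons(c, cons(0, c))), cons(c, c), cons(k(m(pair(c, 0), cons(c, c), pair(m(pair(0, 0), cons(c, c), pair(c, c)), c)), cons(c, cons(0, c))), cons(c, 0)))  →  m(pair(c, 0), cons(c, c), cons(k(m(pair(c, 0), cons(c, c), pair(m(pair(0, 0), cons(c, c), pair(c, c)), c)), cons(c, cons(0, c))), cons(c, 0)))   [R3 at 1]
2. m(pair(c, 0), cons(c, c), cons(k(m(pair(c, 0), cons(c, c), pair(m(pair(0, 0), cons(c, c), pair(c, c)), c)), cons(c, cons(0, c))), cons(c, 0)))  →  cons(k(m(pair(c, 0), cons(c, c), pair(m(pair(0, 0), cons(c, c), pair(c, c)), c)), cons(c, cons(0, c))), cons(c, 0))   [R1 at ε]
3. cons(k(m(pair(c, 0), cons(c, c), pair(m(pair(0, 0), cons(c, c), pair(c, c)), c)), cons(c, cons(0, c))), cons(c, 0))  →  cons(k(pair(m(pair(0, 0), cons(c, c), pair(c, c)), c), cons(c, cons(0, c))), cons(c, 0))   [R1 at 1.1]
4. cons(k(pair(m(pair(0, 0), cons(c, c), pair(c, c)), c), cons(c, cons(0, c))), cons(c, 0))  →  cons(m(pair(0, 0), cons(c, c), pair(c, c)), cons(c, 0))   [R3 at 1]
5. cons(m(pair(0, 0), cons(c, c), pair(c, c)), cons(c, 0))  →  cons(pair(c, c), cons(c, 0))   [R1 at 1]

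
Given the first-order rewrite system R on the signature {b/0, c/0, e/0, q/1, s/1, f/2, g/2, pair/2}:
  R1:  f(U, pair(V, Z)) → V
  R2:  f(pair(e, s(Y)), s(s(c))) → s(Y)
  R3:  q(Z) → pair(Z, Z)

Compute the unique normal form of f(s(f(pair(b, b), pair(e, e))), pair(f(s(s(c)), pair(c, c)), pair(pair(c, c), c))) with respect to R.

1. f(s(f(pair(b, b), pair(e, e))), pair(f(s(s(c)), pair(c, c)), pair(pair(c, c), c)))  →  f(s(s(c)), pair(c, c))   [R1 at ε]
2. f(s(s(c)), pair(c, c))  →  c   [R1 at ε]

c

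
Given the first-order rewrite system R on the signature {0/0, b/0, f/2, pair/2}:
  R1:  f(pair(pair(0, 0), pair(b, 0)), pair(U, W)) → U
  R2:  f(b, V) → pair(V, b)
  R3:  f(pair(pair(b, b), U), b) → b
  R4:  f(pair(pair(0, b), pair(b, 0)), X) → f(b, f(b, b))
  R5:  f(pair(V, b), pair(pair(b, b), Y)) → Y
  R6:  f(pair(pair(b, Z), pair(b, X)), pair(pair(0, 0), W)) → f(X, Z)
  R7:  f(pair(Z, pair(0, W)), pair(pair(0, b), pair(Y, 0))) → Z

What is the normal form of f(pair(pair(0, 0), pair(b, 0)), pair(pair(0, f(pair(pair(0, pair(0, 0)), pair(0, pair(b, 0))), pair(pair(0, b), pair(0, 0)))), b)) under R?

1. f(pair(pair(0, 0), pair(b, 0)), pair(pair(0, f(pair(pair(0, pair(0, 0)), pair(0, pair(b, 0))), pair(pair(0, b), pair(0, 0)))), b))  →  pair(0, f(pair(pair(0, pair(0, 0)), pair(0, pair(b, 0))), pair(pair(0, b), pair(0, 0))))   [R1 at ε]
2. pair(0, f(pair(pair(0, pair(0, 0)), pair(0, pair(b, 0))), pair(pair(0, b), pair(0, 0))))  →  pair(0, pair(0, pair(0, 0)))   [R7 at 2]

pair(0, pair(0, pair(0, 0)))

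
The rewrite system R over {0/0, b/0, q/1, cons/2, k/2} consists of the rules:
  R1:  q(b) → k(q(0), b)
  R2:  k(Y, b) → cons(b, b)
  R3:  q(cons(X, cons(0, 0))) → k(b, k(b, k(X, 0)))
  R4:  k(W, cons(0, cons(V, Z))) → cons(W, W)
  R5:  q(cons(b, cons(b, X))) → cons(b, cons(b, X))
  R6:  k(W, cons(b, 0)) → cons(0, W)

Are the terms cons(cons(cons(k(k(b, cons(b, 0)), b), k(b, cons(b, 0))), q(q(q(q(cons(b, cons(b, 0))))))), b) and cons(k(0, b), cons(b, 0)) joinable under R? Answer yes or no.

no — NF(t₁) = cons(cons(cons(cons(b, b), cons(0, b)), cons(b, cons(b, 0))), b), NF(t₂) = cons(cons(b, b), cons(b, 0))

Reduce t₁ = cons(cons(cons(k(k(b, cons(b, 0)), b), k(b, cons(b, 0))), q(q(q(q(cons(b, cons(b, 0))))))), b):
1. cons(cons(cons(k(k(b, cons(b, 0)), b), k(b, cons(b, 0))), q(q(q(q(cons(b, cons(b, 0))))))), b)  →  cons(cons(cons(cons(b, b), k(b, cons(b, 0))), q(q(q(q(cons(b, cons(b, 0))))))), b)   [R2 at 1.1.1]
2. cons(cons(cons(cons(b, b), k(b, cons(b, 0))), q(q(q(q(cons(b, cons(b, 0))))))), b)  →  cons(cons(cons(cons(b, b), cons(0, b)), q(q(q(q(cons(b, cons(b, 0))))))), b)   [R6 at 1.1.2]
3. cons(cons(cons(cons(b, b), cons(0, b)), q(q(q(q(cons(b, cons(b, 0))))))), b)  →  cons(cons(cons(cons(b, b), cons(0, b)), q(q(q(cons(b, cons(b, 0)))))), b)   [R5 at 1.2.1.1.1]
4. cons(cons(cons(cons(b, b), cons(0, b)), q(q(q(cons(b, cons(b, 0)))))), b)  →  cons(cons(cons(cons(b, b), cons(0, b)), q(q(cons(b, cons(b, 0))))), b)   [R5 at 1.2.1.1]
5. cons(cons(cons(cons(b, b), cons(0, b)), q(q(cons(b, cons(b, 0))))), b)  →  cons(cons(cons(cons(b, b), cons(0, b)), q(cons(b, cons(b, 0)))), b)   [R5 at 1.2.1]
6. cons(cons(cons(cons(b, b), cons(0, b)), q(cons(b, cons(b, 0)))), b)  →  cons(cons(cons(cons(b, b), cons(0, b)), cons(b, cons(b, 0))), b)   [R5 at 1.2]

Reduce t₂ = cons(k(0, b), cons(b, 0)):
1. cons(k(0, b), cons(b, 0))  →  cons(cons(b, b), cons(b, 0))   [R2 at 1]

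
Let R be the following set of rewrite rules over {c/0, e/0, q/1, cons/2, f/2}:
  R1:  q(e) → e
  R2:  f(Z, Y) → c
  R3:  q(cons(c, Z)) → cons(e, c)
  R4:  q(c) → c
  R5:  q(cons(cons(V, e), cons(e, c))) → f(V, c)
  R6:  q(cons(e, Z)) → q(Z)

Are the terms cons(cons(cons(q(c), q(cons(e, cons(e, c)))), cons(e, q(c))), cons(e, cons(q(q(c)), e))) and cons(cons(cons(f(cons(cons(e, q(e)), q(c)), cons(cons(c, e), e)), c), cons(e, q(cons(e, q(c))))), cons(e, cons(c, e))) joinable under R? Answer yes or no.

Reduce t₁ = cons(cons(cons(q(c), q(cons(e, cons(e, c)))), cons(e, q(c))), cons(e, cons(q(q(c)), e))):
1. cons(cons(cons(q(c), q(cons(e, cons(e, c)))), cons(e, q(c))), cons(e, cons(q(q(c)), e)))  →  cons(cons(cons(c, q(cons(e, cons(e, c)))), cons(e, q(c))), cons(e, cons(q(q(c)), e)))   [R4 at 1.1.1]
2. cons(cons(cons(c, q(cons(e, cons(e, c)))), cons(e, q(c))), cons(e, cons(q(q(c)), e)))  →  cons(cons(cons(c, q(cons(e, c))), cons(e, q(c))), cons(e, cons(q(q(c)), e)))   [R6 at 1.1.2]
3. cons(cons(cons(c, q(cons(e, c))), cons(e, q(c))), cons(e, cons(q(q(c)), e)))  →  cons(cons(cons(c, q(c)), cons(e, q(c))), cons(e, cons(q(q(c)), e)))   [R6 at 1.1.2]
4. cons(cons(cons(c, q(c)), cons(e, q(c))), cons(e, cons(q(q(c)), e)))  →  cons(cons(cons(c, c), cons(e, q(c))), cons(e, cons(q(q(c)), e)))   [R4 at 1.1.2]
5. cons(cons(cons(c, c), cons(e, q(c))), cons(e, cons(q(q(c)), e)))  →  cons(cons(cons(c, c), cons(e, c)), cons(e, cons(q(q(c)), e)))   [R4 at 1.2.2]
6. cons(cons(cons(c, c), cons(e, c)), cons(e, cons(q(q(c)), e)))  →  cons(cons(cons(c, c), cons(e, c)), cons(e, cons(q(c), e)))   [R4 at 2.2.1.1]
7. cons(cons(cons(c, c), cons(e, c)), cons(e, cons(q(c), e)))  →  cons(cons(cons(c, c), cons(e, c)), cons(e, cons(c, e)))   [R4 at 2.2.1]

Reduce t₂ = cons(cons(cons(f(cons(cons(e, q(e)), q(c)), cons(cons(c, e), e)), c), cons(e, q(cons(e, q(c))))), cons(e, cons(c, e))):
1. cons(cons(cons(f(cons(cons(e, q(e)), q(c)), cons(cons(c, e), e)), c), cons(e, q(cons(e, q(c))))), cons(e, cons(c, e)))  →  cons(cons(cons(c, c), cons(e, q(cons(e, q(c))))), cons(e, cons(c, e)))   [R2 at 1.1.1]
2. cons(cons(cons(c, c), cons(e, q(cons(e, q(c))))), cons(e, cons(c, e)))  →  cons(cons(cons(c, c), cons(e, q(q(c)))), cons(e, cons(c, e)))   [R6 at 1.2.2]
3. cons(cons(cons(c, c), cons(e, q(q(c)))), cons(e, cons(c, e)))  →  cons(cons(cons(c, c), cons(e, q(c))), cons(e, cons(c, e)))   [R4 at 1.2.2.1]
4. cons(cons(cons(c, c), cons(e, q(c))), cons(e, cons(c, e)))  →  cons(cons(cons(c, c), cons(e, c)), cons(e, cons(c, e)))   [R4 at 1.2.2]

yes — NF(t₁) = cons(cons(cons(c, c), cons(e, c)), cons(e, cons(c, e))), NF(t₂) = cons(cons(cons(c, c), cons(e, c)), cons(e, cons(c, e)))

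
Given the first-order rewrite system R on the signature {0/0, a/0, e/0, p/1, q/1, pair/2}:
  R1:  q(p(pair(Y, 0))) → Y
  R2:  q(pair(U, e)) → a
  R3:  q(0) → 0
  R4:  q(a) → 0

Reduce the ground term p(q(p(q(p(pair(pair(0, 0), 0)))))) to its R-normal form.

1. p(q(p(q(p(pair(pair(0, 0), 0))))))  →  p(q(p(pair(0, 0))))   [R1 at 1.1.1]
2. p(q(p(pair(0, 0))))  →  p(0)   [R1 at 1]

p(0)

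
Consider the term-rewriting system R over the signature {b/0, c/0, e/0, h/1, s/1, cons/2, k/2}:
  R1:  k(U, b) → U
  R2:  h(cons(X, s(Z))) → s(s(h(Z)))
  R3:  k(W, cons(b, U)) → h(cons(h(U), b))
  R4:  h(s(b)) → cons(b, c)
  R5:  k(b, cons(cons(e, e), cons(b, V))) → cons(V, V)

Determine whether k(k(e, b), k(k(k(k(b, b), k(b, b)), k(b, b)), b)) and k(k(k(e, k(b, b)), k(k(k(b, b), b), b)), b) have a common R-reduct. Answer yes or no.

yes — NF(t₁) = e, NF(t₂) = e

Reduce t₁ = k(k(e, b), k(k(k(k(b, b), k(b, b)), k(b, b)), b)):
1. k(k(e, b), k(k(k(k(b, b), k(b, b)), k(b, b)), b))  →  k(e, k(k(k(k(b, b), k(b, b)), k(b, b)), b))   [R1 at 1]
2. k(e, k(k(k(k(b, b), k(b, b)), k(b, b)), b))  →  k(e, k(k(k(b, b), k(b, b)), k(b, b)))   [R1 at 2]
3. k(e, k(k(k(b, b), k(b, b)), k(b, b)))  →  k(e, k(k(b, k(b, b)), k(b, b)))   [R1 at 2.1.1]
4. k(e, k(k(b, k(b, b)), k(b, b)))  →  k(e, k(k(b, b), k(b, b)))   [R1 at 2.1.2]
5. k(e, k(k(b, b), k(b, b)))  →  k(e, k(b, k(b, b)))   [R1 at 2.1]
6. k(e, k(b, k(b, b)))  →  k(e, k(b, b))   [R1 at 2.2]
7. k(e, k(b, b))  →  k(e, b)   [R1 at 2]
8. k(e, b)  →  e   [R1 at ε]

Reduce t₂ = k(k(k(e, k(b, b)), k(k(k(b, b), b), b)), b):
1. k(k(k(e, k(b, b)), k(k(k(b, b), b), b)), b)  →  k(k(e, k(b, b)), k(k(k(b, b), b), b))   [R1 at ε]
2. k(k(e, k(b, b)), k(k(k(b, b), b), b))  →  k(k(e, b), k(k(k(b, b), b), b))   [R1 at 1.2]
3. k(k(e, b), k(k(k(b, b), b), b))  →  k(e, k(k(k(b, b), b), b))   [R1 at 1]
4. k(e, k(k(k(b, b), b), b))  →  k(e, k(k(b, b), b))   [R1 at 2]
5. k(e, k(k(b, b), b))  →  k(e, k(b, b))   [R1 at 2]
6. k(e, k(b, b))  →  k(e, b)   [R1 at 2]
7. k(e, b)  →  e   [R1 at ε]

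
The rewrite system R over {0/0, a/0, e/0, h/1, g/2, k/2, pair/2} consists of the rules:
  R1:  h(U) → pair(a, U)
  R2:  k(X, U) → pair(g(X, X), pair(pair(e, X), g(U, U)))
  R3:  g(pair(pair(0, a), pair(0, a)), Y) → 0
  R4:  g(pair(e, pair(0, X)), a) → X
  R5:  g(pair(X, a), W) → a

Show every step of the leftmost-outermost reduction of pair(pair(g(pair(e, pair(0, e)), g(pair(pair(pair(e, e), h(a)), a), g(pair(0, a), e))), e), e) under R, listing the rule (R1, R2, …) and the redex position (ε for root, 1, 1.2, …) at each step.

pair(pair(e, e), e)

1. pair(pair(g(pair(e, pair(0, e)), g(pair(pair(pair(e, e), h(a)), a), g(pair(0, a), e))), e), e)  →  pair(pair(g(pair(e, pair(0, e)), a), e), e)   [R5 at 1.1.2]
2. pair(pair(g(pair(e, pair(0, e)), a), e), e)  →  pair(pair(e, e), e)   [R4 at 1.1]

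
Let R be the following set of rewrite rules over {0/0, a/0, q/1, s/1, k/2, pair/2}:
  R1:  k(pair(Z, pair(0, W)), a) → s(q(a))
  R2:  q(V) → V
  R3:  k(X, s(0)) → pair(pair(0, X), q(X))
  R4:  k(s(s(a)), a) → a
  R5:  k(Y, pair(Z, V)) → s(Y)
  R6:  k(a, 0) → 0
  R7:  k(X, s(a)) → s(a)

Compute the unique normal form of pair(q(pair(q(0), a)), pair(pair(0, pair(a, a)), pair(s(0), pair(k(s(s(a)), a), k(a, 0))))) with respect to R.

1. pair(q(pair(q(0), a)), pair(pair(0, pair(a, a)), pair(s(0), pair(k(s(s(a)), a), k(a, 0)))))  →  pair(pair(q(0), a), pair(pair(0, pair(a, a)), pair(s(0), pair(k(s(s(a)), a), k(a, 0)))))   [R2 at 1]
2. pair(pair(q(0), a), pair(pair(0, pair(a, a)), pair(s(0), pair(k(s(s(a)), a), k(a, 0)))))  →  pair(pair(0, a), pair(pair(0, pair(a, a)), pair(s(0), pair(k(s(s(a)), a), k(a, 0)))))   [R2 at 1.1]
3. pair(pair(0, a), pair(pair(0, pair(a, a)), pair(s(0), pair(k(s(s(a)), a), k(a, 0)))))  →  pair(pair(0, a), pair(pair(0, pair(a, a)), pair(s(0), pair(a, k(a, 0)))))   [R4 at 2.2.2.1]
4. pair(pair(0, a), pair(pair(0, pair(a, a)), pair(s(0), pair(a, k(a, 0)))))  →  pair(pair(0, a), pair(pair(0, pair(a, a)), pair(s(0), pair(a, 0))))   [R6 at 2.2.2.2]

pair(pair(0, a), pair(pair(0, pair(a, a)), pair(s(0), pair(a, 0))))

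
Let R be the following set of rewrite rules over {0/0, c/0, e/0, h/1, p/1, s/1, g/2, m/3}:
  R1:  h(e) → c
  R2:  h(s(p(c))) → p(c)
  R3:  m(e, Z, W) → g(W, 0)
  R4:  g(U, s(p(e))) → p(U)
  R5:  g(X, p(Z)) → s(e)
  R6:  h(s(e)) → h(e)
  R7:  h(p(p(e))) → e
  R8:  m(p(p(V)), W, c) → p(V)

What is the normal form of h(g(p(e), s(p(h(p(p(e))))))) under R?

e

1. h(g(p(e), s(p(h(p(p(e)))))))  →  h(g(p(e), s(p(e))))   [R7 at 1.2.1.1]
2. h(g(p(e), s(p(e))))  →  h(p(p(e)))   [R4 at 1]
3. h(p(p(e)))  →  e   [R7 at ε]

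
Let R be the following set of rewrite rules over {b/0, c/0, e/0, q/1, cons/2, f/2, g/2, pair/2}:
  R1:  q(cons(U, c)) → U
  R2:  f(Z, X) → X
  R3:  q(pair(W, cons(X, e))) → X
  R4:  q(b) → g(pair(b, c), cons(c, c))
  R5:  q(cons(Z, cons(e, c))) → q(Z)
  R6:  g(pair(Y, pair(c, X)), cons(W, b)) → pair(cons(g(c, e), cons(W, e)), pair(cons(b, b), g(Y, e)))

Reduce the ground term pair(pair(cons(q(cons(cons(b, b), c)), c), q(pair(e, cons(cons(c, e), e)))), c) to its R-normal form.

pair(pair(cons(cons(b, b), c), cons(c, e)), c)

1. pair(pair(cons(q(cons(cons(b, b), c)), c), q(pair(e, cons(cons(c, e), e)))), c)  →  pair(pair(cons(cons(b, b), c), q(pair(e, cons(cons(c, e), e)))), c)   [R1 at 1.1.1]
2. pair(pair(cons(cons(b, b), c), q(pair(e, cons(cons(c, e), e)))), c)  →  pair(pair(cons(cons(b, b), c), cons(c, e)), c)   [R3 at 1.2]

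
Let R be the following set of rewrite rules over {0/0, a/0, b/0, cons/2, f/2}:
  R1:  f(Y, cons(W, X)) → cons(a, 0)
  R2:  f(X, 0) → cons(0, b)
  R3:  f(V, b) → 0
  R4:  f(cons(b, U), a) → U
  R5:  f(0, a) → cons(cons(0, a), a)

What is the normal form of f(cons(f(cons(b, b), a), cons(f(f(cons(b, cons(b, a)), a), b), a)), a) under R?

cons(0, a)

1. f(cons(f(cons(b, b), a), cons(f(f(cons(b, cons(b, a)), a), b), a)), a)  →  f(cons(b, cons(f(f(cons(b, cons(b, a)), a), b), a)), a)   [R4 at 1.1]
2. f(cons(b, cons(f(f(cons(b, cons(b, a)), a), b), a)), a)  →  cons(f(f(cons(b, cons(b, a)), a), b), a)   [R4 at ε]
3. cons(f(f(cons(b, cons(b, a)), a), b), a)  →  cons(0, a)   [R3 at 1]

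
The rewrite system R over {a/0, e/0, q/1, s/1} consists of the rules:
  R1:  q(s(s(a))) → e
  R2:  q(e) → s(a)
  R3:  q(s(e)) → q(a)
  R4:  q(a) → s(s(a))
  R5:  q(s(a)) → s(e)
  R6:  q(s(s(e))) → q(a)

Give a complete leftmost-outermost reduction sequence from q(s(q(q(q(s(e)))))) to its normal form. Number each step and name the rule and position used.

e

1. q(s(q(q(q(s(e))))))  →  q(s(q(q(q(a)))))   [R3 at 1.1.1.1]
2. q(s(q(q(q(a)))))  →  q(s(q(q(s(s(a))))))   [R4 at 1.1.1.1]
3. q(s(q(q(s(s(a))))))  →  q(s(q(e)))   [R1 at 1.1.1]
4. q(s(q(e)))  →  q(s(s(a)))   [R2 at 1.1]
5. q(s(s(a)))  →  e   [R1 at ε]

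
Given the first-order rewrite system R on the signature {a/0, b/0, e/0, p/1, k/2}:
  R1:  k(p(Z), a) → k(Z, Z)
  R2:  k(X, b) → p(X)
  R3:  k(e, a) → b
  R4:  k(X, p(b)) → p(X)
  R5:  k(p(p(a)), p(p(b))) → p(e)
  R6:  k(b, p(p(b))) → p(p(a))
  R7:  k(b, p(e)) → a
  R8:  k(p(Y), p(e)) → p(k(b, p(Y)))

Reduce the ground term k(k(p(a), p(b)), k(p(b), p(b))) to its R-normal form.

p(e)

1. k(k(p(a), p(b)), k(p(b), p(b)))  →  k(p(p(a)), k(p(b), p(b)))   [R4 at 1]
2. k(p(p(a)), k(p(b), p(b)))  →  k(p(p(a)), p(p(b)))   [R4 at 2]
3. k(p(p(a)), p(p(b)))  →  p(e)   [R5 at ε]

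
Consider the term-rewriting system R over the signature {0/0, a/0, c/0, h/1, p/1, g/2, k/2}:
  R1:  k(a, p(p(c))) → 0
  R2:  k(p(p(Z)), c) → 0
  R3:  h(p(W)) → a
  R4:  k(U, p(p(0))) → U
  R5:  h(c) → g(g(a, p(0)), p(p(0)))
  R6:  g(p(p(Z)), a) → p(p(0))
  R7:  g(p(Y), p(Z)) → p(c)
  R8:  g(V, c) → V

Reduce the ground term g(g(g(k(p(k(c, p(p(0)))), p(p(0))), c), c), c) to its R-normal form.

p(c)

1. g(g(g(k(p(k(c, p(p(0)))), p(p(0))), c), c), c)  →  g(g(k(p(k(c, p(p(0)))), p(p(0))), c), c)   [R8 at ε]
2. g(g(k(p(k(c, p(p(0)))), p(p(0))), c), c)  →  g(k(p(k(c, p(p(0)))), p(p(0))), c)   [R8 at ε]
3. g(k(p(k(c, p(p(0)))), p(p(0))), c)  →  k(p(k(c, p(p(0)))), p(p(0)))   [R8 at ε]
4. k(p(k(c, p(p(0)))), p(p(0)))  →  p(k(c, p(p(0))))   [R4 at ε]
5. p(k(c, p(p(0))))  →  p(c)   [R4 at 1]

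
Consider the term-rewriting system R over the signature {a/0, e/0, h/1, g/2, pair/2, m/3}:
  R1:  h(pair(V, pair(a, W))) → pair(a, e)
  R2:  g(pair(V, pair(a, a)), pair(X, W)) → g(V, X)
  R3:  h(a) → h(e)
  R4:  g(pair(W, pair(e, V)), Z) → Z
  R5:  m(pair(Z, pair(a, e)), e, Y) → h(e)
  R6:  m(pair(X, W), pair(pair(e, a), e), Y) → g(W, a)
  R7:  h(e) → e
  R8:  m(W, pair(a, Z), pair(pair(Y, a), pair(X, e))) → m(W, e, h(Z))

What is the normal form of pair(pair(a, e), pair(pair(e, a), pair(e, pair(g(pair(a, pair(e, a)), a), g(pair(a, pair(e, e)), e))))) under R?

pair(pair(a, e), pair(pair(e, a), pair(e, pair(a, e))))

1. pair(pair(a, e), pair(pair(e, a), pair(e, pair(g(pair(a, pair(e, a)), a), g(pair(a, pair(e, e)), e)))))  →  pair(pair(a, e), pair(pair(e, a), pair(e, pair(a, g(pair(a, pair(e, e)), e)))))   [R4 at 2.2.2.1]
2. pair(pair(a, e), pair(pair(e, a), pair(e, pair(a, g(pair(a, pair(e, e)), e)))))  →  pair(pair(a, e), pair(pair(e, a), pair(e, pair(a, e))))   [R4 at 2.2.2.2]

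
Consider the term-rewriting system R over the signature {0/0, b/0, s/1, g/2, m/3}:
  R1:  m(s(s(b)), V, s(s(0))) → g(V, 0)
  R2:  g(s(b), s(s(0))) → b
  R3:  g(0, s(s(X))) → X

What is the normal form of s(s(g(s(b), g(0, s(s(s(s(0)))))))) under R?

s(s(b))

1. s(s(g(s(b), g(0, s(s(s(s(0))))))))  →  s(s(g(s(b), s(s(0)))))   [R3 at 1.1.2]
2. s(s(g(s(b), s(s(0)))))  →  s(s(b))   [R2 at 1.1]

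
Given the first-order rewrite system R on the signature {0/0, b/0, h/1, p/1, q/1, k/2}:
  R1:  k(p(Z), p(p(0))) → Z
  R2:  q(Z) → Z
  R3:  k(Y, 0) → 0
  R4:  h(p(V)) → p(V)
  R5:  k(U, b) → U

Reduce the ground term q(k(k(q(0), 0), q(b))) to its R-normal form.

0

1. q(k(k(q(0), 0), q(b)))  →  k(k(q(0), 0), q(b))   [R2 at ε]
2. k(k(q(0), 0), q(b))  →  k(0, q(b))   [R3 at 1]
3. k(0, q(b))  →  k(0, b)   [R2 at 2]
4. k(0, b)  →  0   [R5 at ε]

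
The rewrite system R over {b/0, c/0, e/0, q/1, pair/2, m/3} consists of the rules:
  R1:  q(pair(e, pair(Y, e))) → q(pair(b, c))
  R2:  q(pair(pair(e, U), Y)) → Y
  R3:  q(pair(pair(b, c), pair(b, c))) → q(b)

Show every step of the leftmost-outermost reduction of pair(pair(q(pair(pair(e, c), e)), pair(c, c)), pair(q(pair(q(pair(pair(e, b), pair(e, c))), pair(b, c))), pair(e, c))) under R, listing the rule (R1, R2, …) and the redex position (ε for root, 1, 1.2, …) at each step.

pair(pair(e, pair(c, c)), pair(pair(b, c), pair(e, c)))

1. pair(pair(q(pair(pair(e, c), e)), pair(c, c)), pair(q(pair(q(pair(pair(e, b), pair(e, c))), pair(b, c))), pair(e, c)))  →  pair(pair(e, pair(c, c)), pair(q(pair(q(pair(pair(e, b), pair(e, c))), pair(b, c))), pair(e, c)))   [R2 at 1.1]
2. pair(pair(e, pair(c, c)), pair(q(pair(q(pair(pair(e, b), pair(e, c))), pair(b, c))), pair(e, c)))  →  pair(pair(e, pair(c, c)), pair(q(pair(pair(e, c), pair(b, c))), pair(e, c)))   [R2 at 2.1.1.1]
3. pair(pair(e, pair(c, c)), pair(q(pair(pair(e, c), pair(b, c))), pair(e, c)))  →  pair(pair(e, pair(c, c)), pair(pair(b, c), pair(e, c)))   [R2 at 2.1]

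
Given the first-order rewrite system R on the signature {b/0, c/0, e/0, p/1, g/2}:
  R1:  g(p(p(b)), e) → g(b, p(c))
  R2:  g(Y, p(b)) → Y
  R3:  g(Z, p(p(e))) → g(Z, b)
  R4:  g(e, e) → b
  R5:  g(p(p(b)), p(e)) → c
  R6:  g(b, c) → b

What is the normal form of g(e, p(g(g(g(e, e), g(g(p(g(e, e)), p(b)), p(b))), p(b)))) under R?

e

1. g(e, p(g(g(g(e, e), g(g(p(g(e, e)), p(b)), p(b))), p(b))))  →  g(e, p(g(g(e, e), g(g(p(g(e, e)), p(b)), p(b)))))   [R2 at 2.1]
2. g(e, p(g(g(e, e), g(g(p(g(e, e)), p(b)), p(b)))))  →  g(e, p(g(b, g(g(p(g(e, e)), p(b)), p(b)))))   [R4 at 2.1.1]
3. g(e, p(g(b, g(g(p(g(e, e)), p(b)), p(b)))))  →  g(e, p(g(b, g(p(g(e, e)), p(b)))))   [R2 at 2.1.2]
4. g(e, p(g(b, g(p(g(e, e)), p(b)))))  →  g(e, p(g(b, p(g(e, e)))))   [R2 at 2.1.2]
5. g(e, p(g(b, p(g(e, e)))))  →  g(e, p(g(b, p(b))))   [R4 at 2.1.2.1]
6. g(e, p(g(b, p(b))))  →  g(e, p(b))   [R2 at 2.1]
7. g(e, p(b))  →  e   [R2 at ε]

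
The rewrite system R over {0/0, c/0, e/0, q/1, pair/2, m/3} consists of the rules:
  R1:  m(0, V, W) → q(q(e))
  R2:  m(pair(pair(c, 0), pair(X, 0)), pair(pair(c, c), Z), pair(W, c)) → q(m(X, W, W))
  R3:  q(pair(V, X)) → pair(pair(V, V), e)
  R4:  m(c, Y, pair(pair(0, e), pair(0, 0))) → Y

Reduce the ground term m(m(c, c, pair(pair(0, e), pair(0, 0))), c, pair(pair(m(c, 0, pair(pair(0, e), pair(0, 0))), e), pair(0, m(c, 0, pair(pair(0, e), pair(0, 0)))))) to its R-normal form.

c

1. m(m(c, c, pair(pair(0, e), pair(0, 0))), c, pair(pair(m(c, 0, pair(pair(0, e), pair(0, 0))), e), pair(0, m(c, 0, pair(pair(0, e), pair(0, 0))))))  →  m(c, c, pair(pair(m(c, 0, pair(pair(0, e), pair(0, 0))), e), pair(0, m(c, 0, pair(pair(0, e), pair(0, 0))))))   [R4 at 1]
2. m(c, c, pair(pair(m(c, 0, pair(pair(0, e), pair(0, 0))), e), pair(0, m(c, 0, pair(pair(0, e), pair(0, 0))))))  →  m(c, c, pair(pair(0, e), pair(0, m(c, 0, pair(pair(0, e), pair(0, 0))))))   [R4 at 3.1.1]
3. m(c, c, pair(pair(0, e), pair(0, m(c, 0, pair(pair(0, e), pair(0, 0))))))  →  m(c, c, pair(pair(0, e), pair(0, 0)))   [R4 at 3.2.2]
4. m(c, c, pair(pair(0, e), pair(0, 0)))  →  c   [R4 at ε]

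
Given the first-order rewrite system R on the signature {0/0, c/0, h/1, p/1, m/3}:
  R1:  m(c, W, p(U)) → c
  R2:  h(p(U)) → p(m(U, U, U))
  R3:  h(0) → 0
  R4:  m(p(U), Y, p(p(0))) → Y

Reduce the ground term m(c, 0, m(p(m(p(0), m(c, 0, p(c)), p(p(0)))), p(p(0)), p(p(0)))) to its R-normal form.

1. m(c, 0, m(p(m(p(0), m(c, 0, p(c)), p(p(0)))), p(p(0)), p(p(0))))  →  m(c, 0, p(p(0)))   [R4 at 3]
2. m(c, 0, p(p(0)))  →  c   [R1 at ε]

c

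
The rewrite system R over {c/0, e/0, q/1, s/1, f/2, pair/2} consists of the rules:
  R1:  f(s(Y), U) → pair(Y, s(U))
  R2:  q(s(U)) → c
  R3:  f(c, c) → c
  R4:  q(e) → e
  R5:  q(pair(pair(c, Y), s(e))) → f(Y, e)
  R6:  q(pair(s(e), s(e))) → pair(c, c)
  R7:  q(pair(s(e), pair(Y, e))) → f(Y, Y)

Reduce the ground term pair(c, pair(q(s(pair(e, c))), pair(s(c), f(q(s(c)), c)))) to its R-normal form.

1. pair(c, pair(q(s(pair(e, c))), pair(s(c), f(q(s(c)), c))))  →  pair(c, pair(c, pair(s(c), f(q(s(c)), c))))   [R2 at 2.1]
2. pair(c, pair(c, pair(s(c), f(q(s(c)), c))))  →  pair(c, pair(c, pair(s(c), f(c, c))))   [R2 at 2.2.2.1]
3. pair(c, pair(c, pair(s(c), f(c, c))))  →  pair(c, pair(c, pair(s(c), c)))   [R3 at 2.2.2]

pair(c, pair(c, pair(s(c), c)))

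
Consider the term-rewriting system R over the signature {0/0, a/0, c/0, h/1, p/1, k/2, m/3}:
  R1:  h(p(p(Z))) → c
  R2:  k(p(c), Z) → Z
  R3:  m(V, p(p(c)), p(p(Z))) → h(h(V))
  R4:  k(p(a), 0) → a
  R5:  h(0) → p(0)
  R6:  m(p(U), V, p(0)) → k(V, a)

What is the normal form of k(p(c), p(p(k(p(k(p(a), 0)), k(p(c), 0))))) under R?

1. k(p(c), p(p(k(p(k(p(a), 0)), k(p(c), 0)))))  →  p(p(k(p(k(p(a), 0)), k(p(c), 0))))   [R2 at ε]
2. p(p(k(p(k(p(a), 0)), k(p(c), 0))))  →  p(p(k(p(a), k(p(c), 0))))   [R4 at 1.1.1.1]
3. p(p(k(p(a), k(p(c), 0))))  →  p(p(k(p(a), 0)))   [R2 at 1.1.2]
4. p(p(k(p(a), 0)))  →  p(p(a))   [R4 at 1.1]

p(p(a))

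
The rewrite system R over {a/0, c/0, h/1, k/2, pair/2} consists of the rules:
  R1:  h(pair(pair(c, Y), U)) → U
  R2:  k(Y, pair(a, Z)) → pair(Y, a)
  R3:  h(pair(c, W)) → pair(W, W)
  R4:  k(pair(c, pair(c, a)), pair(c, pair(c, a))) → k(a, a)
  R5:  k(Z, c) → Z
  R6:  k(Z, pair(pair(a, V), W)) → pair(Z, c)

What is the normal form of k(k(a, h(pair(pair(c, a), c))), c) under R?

1. k(k(a, h(pair(pair(c, a), c))), c)  →  k(a, h(pair(pair(c, a), c)))   [R5 at ε]
2. k(a, h(pair(pair(c, a), c)))  →  k(a, c)   [R1 at 2]
3. k(a, c)  →  a   [R5 at ε]

a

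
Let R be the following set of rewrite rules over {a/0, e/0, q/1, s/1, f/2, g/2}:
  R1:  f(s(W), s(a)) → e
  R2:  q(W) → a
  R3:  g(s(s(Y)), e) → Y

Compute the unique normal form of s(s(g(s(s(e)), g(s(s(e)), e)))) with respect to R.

s(s(e))

1. s(s(g(s(s(e)), g(s(s(e)), e))))  →  s(s(g(s(s(e)), e)))   [R3 at 1.1.2]
2. s(s(g(s(s(e)), e)))  →  s(s(e))   [R3 at 1.1]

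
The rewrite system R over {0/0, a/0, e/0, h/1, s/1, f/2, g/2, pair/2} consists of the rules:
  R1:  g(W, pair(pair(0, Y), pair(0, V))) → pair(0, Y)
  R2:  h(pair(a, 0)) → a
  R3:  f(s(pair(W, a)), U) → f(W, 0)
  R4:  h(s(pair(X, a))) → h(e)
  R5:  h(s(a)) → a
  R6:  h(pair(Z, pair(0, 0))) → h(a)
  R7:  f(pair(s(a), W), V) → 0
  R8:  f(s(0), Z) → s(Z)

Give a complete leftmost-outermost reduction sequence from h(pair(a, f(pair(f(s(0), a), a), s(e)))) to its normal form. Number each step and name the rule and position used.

a

1. h(pair(a, f(pair(f(s(0), a), a), s(e))))  →  h(pair(a, f(pair(s(a), a), s(e))))   [R8 at 1.2.1.1]
2. h(pair(a, f(pair(s(a), a), s(e))))  →  h(pair(a, 0))   [R7 at 1.2]
3. h(pair(a, 0))  →  a   [R2 at ε]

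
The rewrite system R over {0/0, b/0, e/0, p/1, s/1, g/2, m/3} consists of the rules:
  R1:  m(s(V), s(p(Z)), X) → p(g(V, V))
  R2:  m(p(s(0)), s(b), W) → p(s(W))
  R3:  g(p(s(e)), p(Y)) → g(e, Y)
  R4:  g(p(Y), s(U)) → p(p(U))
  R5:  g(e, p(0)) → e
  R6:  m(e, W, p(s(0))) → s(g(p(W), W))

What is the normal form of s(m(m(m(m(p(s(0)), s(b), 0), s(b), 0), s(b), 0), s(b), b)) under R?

s(p(s(b)))

1. s(m(m(m(m(p(s(0)), s(b), 0), s(b), 0), s(b), 0), s(b), b))  →  s(m(m(m(p(s(0)), s(b), 0), s(b), 0), s(b), b))   [R2 at 1.1.1.1]
2. s(m(m(m(p(s(0)), s(b), 0), s(b), 0), s(b), b))  →  s(m(m(p(s(0)), s(b), 0), s(b), b))   [R2 at 1.1.1]
3. s(m(m(p(s(0)), s(b), 0), s(b), b))  →  s(m(p(s(0)), s(b), b))   [R2 at 1.1]
4. s(m(p(s(0)), s(b), b))  →  s(p(s(b)))   [R2 at 1]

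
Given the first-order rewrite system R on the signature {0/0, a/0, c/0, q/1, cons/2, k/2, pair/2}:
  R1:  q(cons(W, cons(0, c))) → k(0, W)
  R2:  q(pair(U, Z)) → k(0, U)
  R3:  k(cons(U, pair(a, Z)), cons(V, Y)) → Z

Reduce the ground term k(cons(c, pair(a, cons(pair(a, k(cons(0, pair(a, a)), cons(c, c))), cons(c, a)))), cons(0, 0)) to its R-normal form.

cons(pair(a, a), cons(c, a))

1. k(cons(c, pair(a, cons(pair(a, k(cons(0, pair(a, a)), cons(c, c))), cons(c, a)))), cons(0, 0))  →  cons(pair(a, k(cons(0, pair(a, a)), cons(c, c))), cons(c, a))   [R3 at ε]
2. cons(pair(a, k(cons(0, pair(a, a)), cons(c, c))), cons(c, a))  →  cons(pair(a, a), cons(c, a))   [R3 at 1.2]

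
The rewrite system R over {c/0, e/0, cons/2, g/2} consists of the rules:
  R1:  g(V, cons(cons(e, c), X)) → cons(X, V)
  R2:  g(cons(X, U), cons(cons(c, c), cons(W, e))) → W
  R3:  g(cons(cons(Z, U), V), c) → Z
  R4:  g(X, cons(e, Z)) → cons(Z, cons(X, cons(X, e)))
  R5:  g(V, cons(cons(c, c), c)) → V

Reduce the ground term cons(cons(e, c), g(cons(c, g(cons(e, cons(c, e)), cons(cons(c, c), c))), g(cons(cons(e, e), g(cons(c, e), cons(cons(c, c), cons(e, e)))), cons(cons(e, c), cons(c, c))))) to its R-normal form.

cons(cons(e, c), cons(e, e))

1. cons(cons(e, c), g(cons(c, g(cons(e, cons(c, e)), cons(cons(c, c), c))), g(cons(cons(e, e), g(cons(c, e), cons(cons(c, c), cons(e, e)))), cons(cons(e, c), cons(c, c)))))  →  cons(cons(e, c), g(cons(c, cons(e, cons(c, e))), g(cons(cons(e, e), g(cons(c, e), cons(cons(c, c), cons(e, e)))), cons(cons(e, c), cons(c, c)))))   [R5 at 2.1.2]
2. cons(cons(e, c), g(cons(c, cons(e, cons(c, e))), g(cons(cons(e, e), g(cons(c, e), cons(cons(c, c), cons(e, e)))), cons(cons(e, c), cons(c, c)))))  →  cons(cons(e, c), g(cons(c, cons(e, cons(c, e))), cons(cons(c, c), cons(cons(e, e), g(cons(c, e), cons(cons(c, c), cons(e, e)))))))   [R1 at 2.2]
3. cons(cons(e, c), g(cons(c, cons(e, cons(c, e))), cons(cons(c, c), cons(cons(e, e), g(cons(c, e), cons(cons(c, c), cons(e, e)))))))  →  cons(cons(e, c), g(cons(c, cons(e, cons(c, e))), cons(cons(c, c), cons(cons(e, e), e))))   [R2 at 2.2.2.2]
4. cons(cons(e, c), g(cons(c, cons(e, cons(c, e))), cons(cons(c, c), cons(cons(e, e), e))))  →  cons(cons(e, c), cons(e, e))   [R2 at 2]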